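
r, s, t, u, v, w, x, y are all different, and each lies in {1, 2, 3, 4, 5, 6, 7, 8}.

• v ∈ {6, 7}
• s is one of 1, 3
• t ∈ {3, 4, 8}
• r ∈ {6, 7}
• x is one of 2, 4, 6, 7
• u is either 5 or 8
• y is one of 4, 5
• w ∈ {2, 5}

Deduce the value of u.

Among the 8 variables, 1 fits only s (and all 8 values in {1, 2, 3, 4, 5, 6, 7, 8} must be used), so s = 1.
The 7 still-open variables draw from only 7 values {2, 3, 4, 5, 6, 7, 8}, so each is used; only t can be 3, hence t = 3.
The 6 still-open variables draw from only 6 values {2, 4, 5, 6, 7, 8}, so each is used; only u can be 8, hence u = 8.

8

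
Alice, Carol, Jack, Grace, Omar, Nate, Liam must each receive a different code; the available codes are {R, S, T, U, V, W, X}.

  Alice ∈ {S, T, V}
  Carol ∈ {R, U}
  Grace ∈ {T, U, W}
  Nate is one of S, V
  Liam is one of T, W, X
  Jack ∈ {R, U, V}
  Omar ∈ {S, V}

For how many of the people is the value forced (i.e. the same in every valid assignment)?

The 7 variables together cover exactly {R, S, T, U, V, W, X} — 7 values for 7 variables — and X appears only in Liam's list, so Liam = X.
The 6 still-open variables together cover exactly {R, S, T, U, V, W} — 6 values for 6 variables — and W appears only in Grace's list, so Grace = W.
Among the 5 still-open variables, T fits only Alice (and all 5 values in {R, S, T, U, V} must be used), so Alice = T.
Omar and Nate between them cover only {S, V} — a naked pair. Remove those values from Jack.
Determined: Alice=T, Grace=W, Liam=X. The other people each still have more than one consistent value. That makes 3.

3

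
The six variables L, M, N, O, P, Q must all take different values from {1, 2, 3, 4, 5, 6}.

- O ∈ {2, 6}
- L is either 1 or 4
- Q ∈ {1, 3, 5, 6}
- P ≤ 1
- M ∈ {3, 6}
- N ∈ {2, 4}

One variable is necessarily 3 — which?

M

P's domain is down to {1}, so P = 1. Eliminate 1 elsewhere: L, Q.
L's domain is down to {4}, so L = 4. Remove 4 from N.
N must be 2 (only option left). Eliminate 2 elsewhere: O.
O's domain is down to {6}, so O = 6. Eliminate 6 elsewhere: M, Q.
So 3 goes to M.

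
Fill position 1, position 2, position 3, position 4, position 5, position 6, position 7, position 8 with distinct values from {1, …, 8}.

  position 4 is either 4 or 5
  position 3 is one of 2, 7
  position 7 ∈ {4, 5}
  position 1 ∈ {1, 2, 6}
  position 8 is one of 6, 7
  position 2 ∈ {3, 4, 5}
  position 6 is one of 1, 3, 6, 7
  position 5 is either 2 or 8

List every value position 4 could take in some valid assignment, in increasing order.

The 8 variables together cover exactly {1, 2, 3, 4, 5, 6, 7, 8} — 8 values for 8 variables — and 8 appears only in position 5's list, so position 5 = 8.
position 4 and position 7 between them cover only {4, 5} — a naked pair. Remove those values from position 2.
position 2's domain is down to {3}, so position 2 = 3. Eliminate 3 elsewhere: position 6.
No further eliminations apply; position 4 can still be any of 4, 5.

4, 5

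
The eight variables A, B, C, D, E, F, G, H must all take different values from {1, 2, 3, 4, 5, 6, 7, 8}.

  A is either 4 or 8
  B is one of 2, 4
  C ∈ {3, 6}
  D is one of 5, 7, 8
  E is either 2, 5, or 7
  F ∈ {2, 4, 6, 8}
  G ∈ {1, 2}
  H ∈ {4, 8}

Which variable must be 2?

The 8 variables draw from only 8 values {1, 2, 3, 4, 5, 6, 7, 8}, so each is used; only G can be 1, hence G = 1.
The 7 still-open variables draw from only 7 values {2, 3, 4, 5, 6, 7, 8}, so each is used; only C can be 3, hence C = 3.
The 6 still-open variables together cover exactly {2, 4, 5, 6, 7, 8} — 6 values for 6 variables — and 6 appears only in F's list, so F = 6.
The 2 variables A and H are confined to {4, 8}, which locks those values in; drop them from B, D.
So 2 goes to B.

B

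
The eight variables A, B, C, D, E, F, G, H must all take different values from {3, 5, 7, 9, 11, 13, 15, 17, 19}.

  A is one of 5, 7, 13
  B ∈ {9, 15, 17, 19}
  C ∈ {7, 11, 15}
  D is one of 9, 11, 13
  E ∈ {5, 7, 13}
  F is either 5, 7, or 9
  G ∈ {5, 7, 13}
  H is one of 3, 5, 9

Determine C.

15

The 3 variables A, E, G are confined to {5, 7, 13}, which locks those values in; drop them from C, D, F, H.
That leaves F = 9. Eliminate 9 elsewhere: B, D, H.
H's domain is down to {3}, so H = 3.
D's domain is down to {11}, so D = 11. Eliminate 11 elsewhere: C.
So C = 15.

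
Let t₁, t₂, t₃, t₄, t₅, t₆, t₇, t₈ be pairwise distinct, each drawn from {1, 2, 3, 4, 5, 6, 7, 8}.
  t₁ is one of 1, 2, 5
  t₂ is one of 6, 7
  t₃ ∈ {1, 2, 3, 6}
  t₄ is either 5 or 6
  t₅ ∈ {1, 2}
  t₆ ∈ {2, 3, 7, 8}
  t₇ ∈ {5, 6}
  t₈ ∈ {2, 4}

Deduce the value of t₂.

The 8 variables together cover exactly {1, 2, 3, 4, 5, 6, 7, 8} — 8 values for 8 variables — and 4 appears only in t₈'s list, so t₈ = 4.
Among the 7 still-open variables, 8 fits only t₆ (and all 7 values in {1, 2, 3, 5, 6, 7, 8} must be used), so t₆ = 8.
The 6 still-open variables draw from only 6 values {1, 2, 3, 5, 6, 7}, so each is used; only t₃ can be 3, hence t₃ = 3.
The 5 still-open variables together cover exactly {1, 2, 5, 6, 7} — 5 values for 5 variables — and 7 appears only in t₂'s list, so t₂ = 7.

7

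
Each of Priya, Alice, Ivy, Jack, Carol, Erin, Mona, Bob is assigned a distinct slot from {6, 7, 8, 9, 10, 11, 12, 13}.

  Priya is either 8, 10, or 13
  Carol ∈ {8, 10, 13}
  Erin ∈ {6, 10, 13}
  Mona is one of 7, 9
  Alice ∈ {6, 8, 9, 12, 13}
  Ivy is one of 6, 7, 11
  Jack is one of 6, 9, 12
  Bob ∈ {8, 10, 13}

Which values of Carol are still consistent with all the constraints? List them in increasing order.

8, 10, 13

Among the 8 variables, 11 fits only Ivy (and all 8 values in {6, 7, 8, 9, 10, 11, 12, 13} must be used), so Ivy = 11.
The 7 still-open variables together cover exactly {6, 7, 8, 9, 10, 12, 13} — 7 values for 7 variables — and 7 appears only in Mona's list, so Mona = 7.
Priya, Carol, Bob share exactly the 3 values {8, 10, 13}; by pigeonhole those values go to them, so strike 8, 10, 13 from Alice, Erin.
That leaves Erin = 6. Strike 6 from Alice, Jack.
No further eliminations apply; Carol can still be any of 8, 10, 13.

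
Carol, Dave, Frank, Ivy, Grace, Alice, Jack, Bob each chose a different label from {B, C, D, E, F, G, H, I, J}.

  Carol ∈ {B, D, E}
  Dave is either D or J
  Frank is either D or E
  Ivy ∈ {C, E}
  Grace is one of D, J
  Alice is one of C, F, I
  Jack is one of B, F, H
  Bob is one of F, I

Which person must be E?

Frank

The 8 variables together cover exactly {B, C, D, E, F, H, I, J} — 8 values for 8 variables — and H appears only in Jack's list, so Jack = H.
The 7 still-open variables draw from only 7 values {B, C, D, E, F, I, J}, so each is used; only Carol can be B, hence Carol = B.
Dave and Grace between them cover only {D, J} — a naked pair. Remove those values from Frank.
So E goes to Frank.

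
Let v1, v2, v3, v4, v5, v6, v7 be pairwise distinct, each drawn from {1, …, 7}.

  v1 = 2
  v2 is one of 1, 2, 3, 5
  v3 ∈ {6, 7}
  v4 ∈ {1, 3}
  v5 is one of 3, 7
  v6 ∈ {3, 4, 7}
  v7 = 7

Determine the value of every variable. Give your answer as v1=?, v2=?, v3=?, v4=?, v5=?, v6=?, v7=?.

v1=2, v2=5, v3=6, v4=1, v5=3, v6=4, v7=7

v1's domain is down to {2}, so v1 = 2. Eliminate 2 elsewhere: v2.
v7 has just one choice, so v7 = 7. Eliminate 7 elsewhere: v3, v5, v6.
That leaves v3 = 6.
That leaves v5 = 3. Eliminate 3 elsewhere: v2, v4, v6.
v6's domain is down to {4}, so v6 = 4.
That leaves v4 = 1. Eliminate 1 elsewhere: v2.
v2's domain is down to {5}, so v2 = 5.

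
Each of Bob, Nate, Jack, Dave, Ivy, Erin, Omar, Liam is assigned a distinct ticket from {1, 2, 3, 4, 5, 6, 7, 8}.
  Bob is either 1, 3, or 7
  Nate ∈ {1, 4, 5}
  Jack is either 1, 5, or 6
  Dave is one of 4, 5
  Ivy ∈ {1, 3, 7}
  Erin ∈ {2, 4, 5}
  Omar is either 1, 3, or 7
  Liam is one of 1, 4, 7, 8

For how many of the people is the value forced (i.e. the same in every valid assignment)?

3

The 8 variables together cover exactly {1, 2, 3, 4, 5, 6, 7, 8} — 8 values for 8 variables — and 2 appears only in Erin's list, so Erin = 2.
Among the 7 still-open variables, 6 fits only Jack (and all 7 values in {1, 3, 4, 5, 6, 7, 8} must be used), so Jack = 6.
The 6 still-open variables together cover exactly {1, 3, 4, 5, 7, 8} — 6 values for 6 variables — and 8 appears only in Liam's list, so Liam = 8.
Bob, Ivy, Omar share exactly the 3 values {1, 3, 7}; by pigeonhole those values go to them, so strike 1, 3, 7 from Nate.
Determined: Jack=6, Erin=2, Liam=8. The other people each still have more than one consistent value. That makes 3.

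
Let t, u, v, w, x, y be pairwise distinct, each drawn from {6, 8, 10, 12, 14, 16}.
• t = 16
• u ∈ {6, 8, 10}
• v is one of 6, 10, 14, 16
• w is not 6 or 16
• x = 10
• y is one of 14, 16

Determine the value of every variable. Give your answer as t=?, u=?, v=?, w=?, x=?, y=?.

t must be 16 (only option left). Eliminate 16 elsewhere: v, y.
x's domain is down to {10}, so x = 10. Eliminate 10 elsewhere: u, v, w.
y has just one choice, so y = 14. Strike 14 from v, w.
That leaves v = 6. So u can't be 6.
u has just one choice, so u = 8. Strike 8 from w.
That leaves w = 12.

t=16, u=8, v=6, w=12, x=10, y=14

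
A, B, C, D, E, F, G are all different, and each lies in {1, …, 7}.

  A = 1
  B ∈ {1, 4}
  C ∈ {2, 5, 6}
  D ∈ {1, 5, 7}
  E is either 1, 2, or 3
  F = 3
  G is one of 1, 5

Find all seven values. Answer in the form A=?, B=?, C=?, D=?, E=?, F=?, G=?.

A=1, B=4, C=6, D=7, E=2, F=3, G=5

A's domain is down to {1}, so A = 1. So B, D, E, G can't be 1.
B has just one choice, so B = 4.
F has just one choice, so F = 3. Remove 3 from E.
That leaves G = 5. Strike 5 from C, D.
D's domain is down to {7}, so D = 7.
That leaves E = 2. So C can't be 2.
C must be 6 (only option left).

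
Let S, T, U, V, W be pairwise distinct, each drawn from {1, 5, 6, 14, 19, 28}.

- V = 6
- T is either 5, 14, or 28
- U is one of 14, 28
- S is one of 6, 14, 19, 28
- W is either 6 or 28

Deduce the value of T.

5

V's domain is down to {6}, so V = 6. Strike 6 from S, W.
W has just one choice, so W = 28. Strike 28 from S, T, U.
U's domain is down to {14}, so U = 14. Eliminate 14 elsewhere: S, T.
So T = 5.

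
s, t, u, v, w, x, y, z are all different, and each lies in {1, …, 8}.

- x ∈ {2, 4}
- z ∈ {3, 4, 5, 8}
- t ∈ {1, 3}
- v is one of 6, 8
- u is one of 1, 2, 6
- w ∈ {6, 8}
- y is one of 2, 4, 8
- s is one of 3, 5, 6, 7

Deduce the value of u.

The 8 variables draw from only 8 values {1, 2, 3, 4, 5, 6, 7, 8}, so each is used; only s can be 7, hence s = 7.
Among the 7 still-open variables, 5 fits only z (and all 7 values in {1, 2, 3, 4, 5, 6, 8} must be used), so z = 5.
The 6 still-open variables together cover exactly {1, 2, 3, 4, 6, 8} — 6 values for 6 variables — and 3 appears only in t's list, so t = 3.
The 5 still-open variables together cover exactly {1, 2, 4, 6, 8} — 5 values for 5 variables — and 1 appears only in u's list, so u = 1.

1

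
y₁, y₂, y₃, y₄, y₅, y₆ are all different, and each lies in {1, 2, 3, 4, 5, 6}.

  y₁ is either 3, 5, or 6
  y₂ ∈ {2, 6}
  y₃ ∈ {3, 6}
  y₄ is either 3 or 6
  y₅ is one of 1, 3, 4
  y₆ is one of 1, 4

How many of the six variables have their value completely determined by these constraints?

2

The 6 variables draw from only 6 values {1, 2, 3, 4, 5, 6}, so each is used; only y₂ can be 2, hence y₂ = 2.
The 5 still-open variables draw from only 5 values {1, 3, 4, 5, 6}, so each is used; only y₁ can be 5, hence y₁ = 5.
The 2 variables y₃ and y₄ are confined to {3, 6}, which locks those values in; drop them from y₅.
Determined: y₁=5, y₂=2. The other variables each still have more than one consistent value. That makes 2.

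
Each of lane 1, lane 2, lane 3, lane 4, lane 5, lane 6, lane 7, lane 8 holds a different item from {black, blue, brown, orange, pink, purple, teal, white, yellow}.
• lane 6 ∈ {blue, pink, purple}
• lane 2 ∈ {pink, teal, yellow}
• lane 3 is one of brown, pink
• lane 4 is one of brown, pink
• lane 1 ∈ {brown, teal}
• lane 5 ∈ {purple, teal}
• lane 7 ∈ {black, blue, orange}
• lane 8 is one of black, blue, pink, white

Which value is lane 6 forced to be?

blue

The 2 variables lane 3 and lane 4 are confined to {brown, pink}, which locks those values in; drop them from lane 1, lane 2, lane 6, lane 8.
That leaves lane 1 = teal. Strike teal from lane 2, lane 5.
That leaves lane 2 = yellow.
lane 5 must be purple (only option left). Remove purple from lane 6.
So lane 6 = blue.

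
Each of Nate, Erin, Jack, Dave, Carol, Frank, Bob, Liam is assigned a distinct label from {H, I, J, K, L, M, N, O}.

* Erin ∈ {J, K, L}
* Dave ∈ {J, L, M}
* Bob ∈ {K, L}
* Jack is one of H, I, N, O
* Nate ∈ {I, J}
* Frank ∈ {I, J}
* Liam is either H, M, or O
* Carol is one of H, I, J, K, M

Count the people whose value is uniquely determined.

The 8 variables draw from only 8 values {H, I, J, K, L, M, N, O}, so each is used; only Jack can be N, hence Jack = N.
The 7 still-open variables draw from only 7 values {H, I, J, K, L, M, O}, so each is used; only Liam can be O, hence Liam = O.
The 6 still-open variables together cover exactly {H, I, J, K, L, M} — 6 values for 6 variables — and H appears only in Carol's list, so Carol = H.
The 5 still-open variables together cover exactly {I, J, K, L, M} — 5 values for 5 variables — and M appears only in Dave's list, so Dave = M.
Nate and Frank between them cover only {I, J} — a naked pair. Remove those values from Erin.
Determined: Jack=N, Dave=M, Carol=H, Liam=O. The other people each still have more than one consistent value. That makes 4.

4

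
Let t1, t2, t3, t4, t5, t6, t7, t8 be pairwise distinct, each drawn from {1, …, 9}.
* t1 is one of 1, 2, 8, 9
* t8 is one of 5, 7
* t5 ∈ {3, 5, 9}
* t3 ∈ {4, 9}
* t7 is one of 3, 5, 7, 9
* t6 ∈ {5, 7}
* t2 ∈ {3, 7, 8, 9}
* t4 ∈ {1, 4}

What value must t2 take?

The 8 variables together cover exactly {1, 2, 3, 4, 5, 7, 8, 9} — 8 values for 8 variables — and 2 appears only in t1's list, so t1 = 2.
The 7 still-open variables together cover exactly {1, 3, 4, 5, 7, 8, 9} — 7 values for 7 variables — and 1 appears only in t4's list, so t4 = 1.
The 6 still-open variables together cover exactly {3, 4, 5, 7, 8, 9} — 6 values for 6 variables — and 4 appears only in t3's list, so t3 = 4.
Among the 5 still-open variables, 8 fits only t2 (and all 5 values in {3, 5, 7, 8, 9} must be used), so t2 = 8.

8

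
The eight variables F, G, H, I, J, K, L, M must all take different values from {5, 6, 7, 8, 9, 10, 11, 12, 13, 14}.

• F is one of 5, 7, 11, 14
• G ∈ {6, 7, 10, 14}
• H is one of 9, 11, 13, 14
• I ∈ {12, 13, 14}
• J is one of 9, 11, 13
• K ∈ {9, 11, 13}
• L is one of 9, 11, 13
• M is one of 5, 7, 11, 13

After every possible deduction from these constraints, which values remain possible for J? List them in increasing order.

9, 11, 13

The 3 variables J, K, L are confined to {9, 11, 13}, which locks those values in; drop them from F, H, I, M.
H has just one choice, so H = 14. Eliminate 14 elsewhere: F, G, I.
I's domain is down to {12}, so I = 12.
The 2 variables F and M are confined to {5, 7}, which locks those values in; drop them from G.
No further eliminations apply; J can still be any of 9, 11, 13.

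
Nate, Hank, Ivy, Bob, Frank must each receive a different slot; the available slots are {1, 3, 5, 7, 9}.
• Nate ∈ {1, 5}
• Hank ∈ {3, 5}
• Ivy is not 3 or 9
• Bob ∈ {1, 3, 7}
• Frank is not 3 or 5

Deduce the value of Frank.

The 5 variables together cover exactly {1, 3, 5, 7, 9} — 5 values for 5 variables — and 9 appears only in Frank's list, so Frank = 9.

9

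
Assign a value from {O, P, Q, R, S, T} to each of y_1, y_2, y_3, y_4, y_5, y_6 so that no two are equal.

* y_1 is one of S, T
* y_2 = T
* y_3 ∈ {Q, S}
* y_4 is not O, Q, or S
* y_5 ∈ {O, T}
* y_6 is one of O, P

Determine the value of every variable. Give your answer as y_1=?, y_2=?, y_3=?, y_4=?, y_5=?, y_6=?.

y_1=S, y_2=T, y_3=Q, y_4=R, y_5=O, y_6=P

y_2 has just one choice, so y_2 = T. So y_1, y_4, y_5 can't be T.
y_5 has just one choice, so y_5 = O. Remove O from y_6.
y_6 must be P (only option left). So y_4 can't be P.
y_1's domain is down to {S}, so y_1 = S. Strike S from y_3.
That leaves y_3 = Q.
y_4 must be R (only option left).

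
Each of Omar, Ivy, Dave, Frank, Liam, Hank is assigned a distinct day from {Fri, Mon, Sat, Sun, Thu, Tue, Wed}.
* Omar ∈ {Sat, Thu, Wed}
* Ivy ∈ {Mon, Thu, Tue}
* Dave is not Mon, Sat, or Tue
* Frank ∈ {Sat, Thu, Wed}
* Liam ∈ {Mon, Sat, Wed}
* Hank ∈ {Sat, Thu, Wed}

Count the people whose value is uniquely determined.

Omar, Frank, Hank share exactly the 3 values {Sat, Thu, Wed}; by pigeonhole those values go to them, so strike Sat, Thu, Wed from Ivy, Dave, Liam.
Liam's domain is down to {Mon}, so Liam = Mon. Eliminate Mon elsewhere: Ivy.
That leaves Ivy = Tue.
Determined: Ivy=Tue, Liam=Mon. The other people each still have more than one consistent value. That makes 2.

2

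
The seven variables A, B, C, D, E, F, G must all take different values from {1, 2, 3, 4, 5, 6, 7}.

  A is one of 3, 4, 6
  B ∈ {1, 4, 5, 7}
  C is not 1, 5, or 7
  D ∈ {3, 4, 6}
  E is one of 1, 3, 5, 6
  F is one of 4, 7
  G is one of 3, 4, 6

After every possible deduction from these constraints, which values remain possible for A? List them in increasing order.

Among the 7 variables, 2 fits only C (and all 7 values in {1, 2, 3, 4, 5, 6, 7} must be used), so C = 2.
A, D, G share exactly the 3 values {3, 4, 6}; by pigeonhole those values go to them, so strike 3, 4, 6 from B, E, F.
F's domain is down to {7}, so F = 7. Eliminate 7 elsewhere: B.
No further eliminations apply; A can still be any of 3, 4, 6.

3, 4, 6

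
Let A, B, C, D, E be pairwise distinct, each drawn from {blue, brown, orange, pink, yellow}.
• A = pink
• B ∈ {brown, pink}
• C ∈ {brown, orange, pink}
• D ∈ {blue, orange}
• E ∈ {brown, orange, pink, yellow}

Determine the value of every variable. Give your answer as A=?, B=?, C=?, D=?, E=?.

A=pink, B=brown, C=orange, D=blue, E=yellow

A has just one choice, so A = pink. Eliminate pink elsewhere: B, C, E.
B must be brown (only option left). Eliminate brown elsewhere: C, E.
C must be orange (only option left). Remove orange from D, E.
That leaves D = blue.
E has just one choice, so E = yellow.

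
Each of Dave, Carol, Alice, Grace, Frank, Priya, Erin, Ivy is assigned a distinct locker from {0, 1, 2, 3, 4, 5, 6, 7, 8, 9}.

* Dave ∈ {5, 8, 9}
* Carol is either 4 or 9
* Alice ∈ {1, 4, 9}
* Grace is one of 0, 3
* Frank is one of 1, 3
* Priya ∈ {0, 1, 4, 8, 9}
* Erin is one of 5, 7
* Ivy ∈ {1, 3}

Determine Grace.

0

The 8 variables draw from only 8 values {0, 1, 3, 4, 5, 7, 8, 9}, so each is used; only Erin can be 7, hence Erin = 7.
The 7 still-open variables draw from only 7 values {0, 1, 3, 4, 5, 8, 9}, so each is used; only Dave can be 5, hence Dave = 5.
The 6 still-open variables draw from only 6 values {0, 1, 3, 4, 8, 9}, so each is used; only Priya can be 8, hence Priya = 8.
The 5 still-open variables draw from only 5 values {0, 1, 3, 4, 9}, so each is used; only Grace can be 0, hence Grace = 0.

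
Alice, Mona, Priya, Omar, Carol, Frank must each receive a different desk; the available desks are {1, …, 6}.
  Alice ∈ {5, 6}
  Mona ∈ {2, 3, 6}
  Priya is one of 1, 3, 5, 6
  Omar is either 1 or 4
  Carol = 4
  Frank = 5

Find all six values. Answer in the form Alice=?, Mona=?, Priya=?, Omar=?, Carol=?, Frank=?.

Carol's domain is down to {4}, so Carol = 4. Strike 4 from Omar.
Frank has just one choice, so Frank = 5. So Alice, Priya can't be 5.
Alice has just one choice, so Alice = 6. Remove 6 from Mona, Priya.
Omar's domain is down to {1}, so Omar = 1. Eliminate 1 elsewhere: Priya.
That leaves Priya = 3. Remove 3 from Mona.
Mona must be 2 (only option left).

Alice=6, Mona=2, Priya=3, Omar=1, Carol=4, Frank=5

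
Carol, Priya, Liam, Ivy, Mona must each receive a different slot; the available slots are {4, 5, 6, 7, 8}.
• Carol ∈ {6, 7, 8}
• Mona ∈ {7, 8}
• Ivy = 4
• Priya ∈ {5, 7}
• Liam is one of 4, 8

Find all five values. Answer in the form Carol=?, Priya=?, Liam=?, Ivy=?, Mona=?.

Ivy has just one choice, so Ivy = 4. Strike 4 from Liam.
Liam's domain is down to {8}, so Liam = 8. Remove 8 from Carol, Mona.
That leaves Mona = 7. So Carol, Priya can't be 7.
Carol must be 6 (only option left).
Priya has just one choice, so Priya = 5.

Carol=6, Priya=5, Liam=8, Ivy=4, Mona=7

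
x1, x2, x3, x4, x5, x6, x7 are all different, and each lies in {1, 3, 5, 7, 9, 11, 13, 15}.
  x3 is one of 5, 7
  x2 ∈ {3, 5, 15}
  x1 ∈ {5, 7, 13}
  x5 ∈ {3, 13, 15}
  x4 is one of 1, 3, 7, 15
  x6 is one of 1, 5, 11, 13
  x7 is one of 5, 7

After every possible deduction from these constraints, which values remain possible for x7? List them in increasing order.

5, 7

The 7 variables draw from only 7 values {1, 3, 5, 7, 11, 13, 15}, so each is used; only x6 can be 11, hence x6 = 11.
Among the 6 still-open variables, 1 fits only x4 (and all 6 values in {1, 3, 5, 7, 13, 15} must be used), so x4 = 1.
x3 and x7 share exactly the 2 values {5, 7}; by pigeonhole those values go to them, so strike 5, 7 from x1, x2.
x1 must be 13 (only option left). Strike 13 from x5.
No further eliminations apply; x7 can still be any of 5, 7.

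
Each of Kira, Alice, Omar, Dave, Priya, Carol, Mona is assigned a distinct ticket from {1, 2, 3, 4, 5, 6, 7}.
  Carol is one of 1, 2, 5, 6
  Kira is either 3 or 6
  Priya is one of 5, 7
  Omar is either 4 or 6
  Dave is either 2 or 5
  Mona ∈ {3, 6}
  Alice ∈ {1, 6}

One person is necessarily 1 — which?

Alice

The 7 variables together cover exactly {1, 2, 3, 4, 5, 6, 7} — 7 values for 7 variables — and 4 appears only in Omar's list, so Omar = 4.
The 6 still-open variables draw from only 6 values {1, 2, 3, 5, 6, 7}, so each is used; only Priya can be 7, hence Priya = 7.
The 2 variables Kira and Mona are confined to {3, 6}, which locks those values in; drop them from Alice, Carol.
So 1 goes to Alice.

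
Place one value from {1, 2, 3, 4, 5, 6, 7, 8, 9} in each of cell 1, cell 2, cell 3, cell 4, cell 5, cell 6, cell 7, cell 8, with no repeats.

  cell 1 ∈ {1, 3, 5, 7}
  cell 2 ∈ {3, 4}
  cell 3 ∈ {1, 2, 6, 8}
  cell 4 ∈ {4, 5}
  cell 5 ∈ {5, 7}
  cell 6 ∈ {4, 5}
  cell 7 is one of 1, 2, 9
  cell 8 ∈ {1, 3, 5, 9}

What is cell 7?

2

cell 4 and cell 6 share exactly the 2 values {4, 5}; by pigeonhole those values go to them, so strike 4, 5 from cell 1, cell 2, cell 5, cell 8.
cell 2's domain is down to {3}, so cell 2 = 3. So cell 1, cell 8 can't be 3.
cell 5 has just one choice, so cell 5 = 7. Eliminate 7 elsewhere: cell 1.
cell 1 must be 1 (only option left). Remove 1 from cell 3, cell 7, cell 8.
That leaves cell 8 = 9. Eliminate 9 elsewhere: cell 7.
So cell 7 = 2.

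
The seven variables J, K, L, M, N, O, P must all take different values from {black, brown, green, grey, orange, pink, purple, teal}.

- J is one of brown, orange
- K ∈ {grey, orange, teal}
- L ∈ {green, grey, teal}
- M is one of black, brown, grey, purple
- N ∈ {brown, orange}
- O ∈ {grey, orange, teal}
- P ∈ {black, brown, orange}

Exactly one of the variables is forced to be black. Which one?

P

Among the 7 variables, green fits only L (and all 7 values in {black, brown, green, grey, orange, purple, teal} must be used), so L = green.
The 6 still-open variables together cover exactly {black, brown, grey, orange, purple, teal} — 6 values for 6 variables — and purple appears only in M's list, so M = purple.
Among the 5 still-open variables, black fits only P (and all 5 values in {black, brown, grey, orange, teal} must be used), so P = black.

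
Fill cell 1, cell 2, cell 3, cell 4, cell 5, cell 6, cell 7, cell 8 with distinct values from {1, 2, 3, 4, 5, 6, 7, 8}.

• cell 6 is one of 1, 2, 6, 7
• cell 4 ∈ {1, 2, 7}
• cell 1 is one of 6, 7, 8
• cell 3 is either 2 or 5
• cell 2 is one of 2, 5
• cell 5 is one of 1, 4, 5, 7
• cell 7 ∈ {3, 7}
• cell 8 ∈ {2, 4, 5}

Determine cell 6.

6

The 8 variables together cover exactly {1, 2, 3, 4, 5, 6, 7, 8} — 8 values for 8 variables — and 3 appears only in cell 7's list, so cell 7 = 3.
The 7 still-open variables draw from only 7 values {1, 2, 4, 5, 6, 7, 8}, so each is used; only cell 1 can be 8, hence cell 1 = 8.
The 6 still-open variables draw from only 6 values {1, 2, 4, 5, 6, 7}, so each is used; only cell 6 can be 6, hence cell 6 = 6.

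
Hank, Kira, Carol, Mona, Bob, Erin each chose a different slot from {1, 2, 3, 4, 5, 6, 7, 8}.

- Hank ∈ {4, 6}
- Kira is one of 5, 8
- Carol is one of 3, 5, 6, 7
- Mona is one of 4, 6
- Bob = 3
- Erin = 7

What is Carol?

5

Bob has just one choice, so Bob = 3. Strike 3 from Carol.
That leaves Erin = 7. Remove 7 from Carol.
The 4 still-open variables together cover exactly {4, 5, 6, 8} — 4 values for 4 variables — and 8 appears only in Kira's list, so Kira = 8.
The 3 still-open variables draw from only 3 values {4, 5, 6}, so each is used; only Carol can be 5, hence Carol = 5.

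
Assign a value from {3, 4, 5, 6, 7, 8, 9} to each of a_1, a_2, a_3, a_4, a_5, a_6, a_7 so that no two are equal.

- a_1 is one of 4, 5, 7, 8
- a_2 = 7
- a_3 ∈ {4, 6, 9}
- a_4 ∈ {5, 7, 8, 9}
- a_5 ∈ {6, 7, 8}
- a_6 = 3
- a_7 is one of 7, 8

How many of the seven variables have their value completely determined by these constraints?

4

a_2's domain is down to {7}, so a_2 = 7. Eliminate 7 elsewhere: a_1, a_4, a_5, a_7.
That leaves a_6 = 3.
a_7 has just one choice, so a_7 = 8. Eliminate 8 elsewhere: a_1, a_4, a_5.
a_5 must be 6 (only option left). So a_3 can't be 6.
Determined: a_2=7, a_5=6, a_6=3, a_7=8. The other variables each still have more than one consistent value. That makes 4.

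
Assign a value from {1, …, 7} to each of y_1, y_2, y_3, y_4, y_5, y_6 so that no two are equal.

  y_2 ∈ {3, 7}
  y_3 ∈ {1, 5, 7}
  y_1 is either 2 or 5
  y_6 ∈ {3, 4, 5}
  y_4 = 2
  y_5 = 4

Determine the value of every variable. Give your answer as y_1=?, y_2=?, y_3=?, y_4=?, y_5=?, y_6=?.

y_4's domain is down to {2}, so y_4 = 2. So y_1 can't be 2.
That leaves y_5 = 4. Strike 4 from y_6.
y_1 must be 5 (only option left). Remove 5 from y_3, y_6.
That leaves y_6 = 3. So y_2 can't be 3.
y_2 must be 7 (only option left). Strike 7 from y_3.
y_3 must be 1 (only option left).

y_1=5, y_2=7, y_3=1, y_4=2, y_5=4, y_6=3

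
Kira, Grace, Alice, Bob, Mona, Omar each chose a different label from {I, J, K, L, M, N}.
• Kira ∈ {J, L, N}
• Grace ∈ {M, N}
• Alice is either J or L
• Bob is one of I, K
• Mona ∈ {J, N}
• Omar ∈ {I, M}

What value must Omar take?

I

Among the 6 variables, K fits only Bob (and all 6 values in {I, J, K, L, M, N} must be used), so Bob = K.
The 5 still-open variables draw from only 5 values {I, J, L, M, N}, so each is used; only Omar can be I, hence Omar = I.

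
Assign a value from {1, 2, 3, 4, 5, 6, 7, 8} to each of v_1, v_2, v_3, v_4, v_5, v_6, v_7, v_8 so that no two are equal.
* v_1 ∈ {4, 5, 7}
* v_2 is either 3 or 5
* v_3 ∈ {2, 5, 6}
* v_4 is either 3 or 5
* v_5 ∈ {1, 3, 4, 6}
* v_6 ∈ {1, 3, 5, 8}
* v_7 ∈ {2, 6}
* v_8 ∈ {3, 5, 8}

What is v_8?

Among the 8 variables, 7 fits only v_1 (and all 8 values in {1, 2, 3, 4, 5, 6, 7, 8} must be used), so v_1 = 7.
The 7 still-open variables draw from only 7 values {1, 2, 3, 4, 5, 6, 8}, so each is used; only v_5 can be 4, hence v_5 = 4.
Among the 6 still-open variables, 1 fits only v_6 (and all 6 values in {1, 2, 3, 5, 6, 8} must be used), so v_6 = 1.
The 5 still-open variables draw from only 5 values {2, 3, 5, 6, 8}, so each is used; only v_8 can be 8, hence v_8 = 8.

8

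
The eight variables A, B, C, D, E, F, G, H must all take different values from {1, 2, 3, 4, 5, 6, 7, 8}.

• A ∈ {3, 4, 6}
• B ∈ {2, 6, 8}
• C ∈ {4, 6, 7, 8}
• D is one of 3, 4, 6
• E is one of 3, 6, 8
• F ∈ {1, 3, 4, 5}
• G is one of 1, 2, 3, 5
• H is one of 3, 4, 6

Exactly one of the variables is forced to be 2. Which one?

B

The 8 variables together cover exactly {1, 2, 3, 4, 5, 6, 7, 8} — 8 values for 8 variables — and 7 appears only in C's list, so C = 7.
A, D, H between them cover only {3, 4, 6} — a naked triple. Remove those values from B, E, F, G.
E must be 8 (only option left). Eliminate 8 elsewhere: B.
So 2 goes to B.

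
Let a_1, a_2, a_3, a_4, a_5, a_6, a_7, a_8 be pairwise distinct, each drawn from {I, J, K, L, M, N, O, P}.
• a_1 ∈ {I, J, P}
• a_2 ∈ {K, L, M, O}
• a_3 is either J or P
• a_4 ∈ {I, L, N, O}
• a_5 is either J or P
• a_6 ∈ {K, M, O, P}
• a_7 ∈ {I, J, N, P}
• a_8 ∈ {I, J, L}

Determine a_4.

a_3 and a_5 between them cover only {J, P} — a naked pair. Remove those values from a_1, a_6, a_7, a_8.
a_1 must be I (only option left). Eliminate I elsewhere: a_4, a_7, a_8.
That leaves a_7 = N. Remove N from a_4.
That leaves a_8 = L. Strike L from a_2, a_4.
So a_4 = O.

O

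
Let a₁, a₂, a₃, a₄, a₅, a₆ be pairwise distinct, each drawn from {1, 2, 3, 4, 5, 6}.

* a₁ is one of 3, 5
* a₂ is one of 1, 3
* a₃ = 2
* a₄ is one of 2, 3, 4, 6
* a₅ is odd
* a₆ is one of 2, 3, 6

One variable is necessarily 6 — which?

a₃'s domain is down to {2}, so a₃ = 2. Strike 2 from a₄, a₆.
Among the 5 still-open variables, 4 fits only a₄ (and all 5 values in {1, 3, 4, 5, 6} must be used), so a₄ = 4.
Among the 4 still-open variables, 6 fits only a₆ (and all 4 values in {1, 3, 5, 6} must be used), so a₆ = 6.

a₆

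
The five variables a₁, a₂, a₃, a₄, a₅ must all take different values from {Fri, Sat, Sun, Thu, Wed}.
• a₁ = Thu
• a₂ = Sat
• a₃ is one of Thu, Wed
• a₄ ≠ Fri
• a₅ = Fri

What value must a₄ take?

a₁ has just one choice, so a₁ = Thu. Strike Thu from a₃, a₄.
a₂'s domain is down to {Sat}, so a₂ = Sat. Strike Sat from a₄.
That leaves a₃ = Wed. So a₄ can't be Wed.
So a₄ = Sun.

Sun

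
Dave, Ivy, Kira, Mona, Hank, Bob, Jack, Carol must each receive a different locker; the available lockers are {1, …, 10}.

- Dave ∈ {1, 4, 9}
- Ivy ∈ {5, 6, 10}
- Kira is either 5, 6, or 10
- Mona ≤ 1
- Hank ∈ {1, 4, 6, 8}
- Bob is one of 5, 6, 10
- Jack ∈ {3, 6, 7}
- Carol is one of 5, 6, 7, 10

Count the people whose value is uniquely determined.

3

Mona has just one choice, so Mona = 1. Remove 1 from Dave, Hank.
Ivy, Kira, Bob between them cover only {5, 6, 10} — a naked triple. Remove those values from Hank, Jack, Carol.
Carol must be 7 (only option left). Remove 7 from Jack.
Jack's domain is down to {3}, so Jack = 3.
Determined: Mona=1, Jack=3, Carol=7. The other people each still have more than one consistent value. That makes 3.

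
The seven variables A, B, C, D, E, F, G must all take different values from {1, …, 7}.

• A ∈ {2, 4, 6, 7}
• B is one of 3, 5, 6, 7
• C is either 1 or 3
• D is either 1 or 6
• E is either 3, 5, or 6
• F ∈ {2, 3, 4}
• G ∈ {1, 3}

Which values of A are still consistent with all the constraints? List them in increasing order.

2, 4

C and G share exactly the 2 values {1, 3}; by pigeonhole those values go to them, so strike 1, 3 from B, D, E, F.
D has just one choice, so D = 6. Eliminate 6 elsewhere: A, B, E.
That leaves E = 5. Strike 5 from B.
B's domain is down to {7}, so B = 7. Eliminate 7 elsewhere: A.
No further eliminations apply; A can still be any of 2, 4.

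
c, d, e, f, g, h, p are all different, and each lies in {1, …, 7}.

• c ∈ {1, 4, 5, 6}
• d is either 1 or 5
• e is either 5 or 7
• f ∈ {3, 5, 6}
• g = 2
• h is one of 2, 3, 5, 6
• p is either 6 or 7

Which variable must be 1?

d

g's domain is down to {2}, so g = 2. Remove 2 from h.
The 6 still-open variables draw from only 6 values {1, 3, 4, 5, 6, 7}, so each is used; only c can be 4, hence c = 4.
Among the 5 still-open variables, 1 fits only d (and all 5 values in {1, 3, 5, 6, 7} must be used), so d = 1.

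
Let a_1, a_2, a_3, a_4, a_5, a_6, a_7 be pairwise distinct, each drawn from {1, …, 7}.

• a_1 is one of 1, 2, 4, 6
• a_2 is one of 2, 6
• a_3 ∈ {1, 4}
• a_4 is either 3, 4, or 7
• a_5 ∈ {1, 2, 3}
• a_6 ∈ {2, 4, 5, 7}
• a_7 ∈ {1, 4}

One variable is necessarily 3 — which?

The 7 variables together cover exactly {1, 2, 3, 4, 5, 6, 7} — 7 values for 7 variables — and 5 appears only in a_6's list, so a_6 = 5.
Among the 6 still-open variables, 7 fits only a_4 (and all 6 values in {1, 2, 3, 4, 6, 7} must be used), so a_4 = 7.
Among the 5 still-open variables, 3 fits only a_5 (and all 5 values in {1, 2, 3, 4, 6} must be used), so a_5 = 3.

a_5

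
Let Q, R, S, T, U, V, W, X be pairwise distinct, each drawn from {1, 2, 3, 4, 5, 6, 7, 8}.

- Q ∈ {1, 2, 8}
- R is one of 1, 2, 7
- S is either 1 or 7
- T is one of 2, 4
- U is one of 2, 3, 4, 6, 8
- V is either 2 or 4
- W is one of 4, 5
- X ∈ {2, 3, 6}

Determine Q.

8

The 8 variables draw from only 8 values {1, 2, 3, 4, 5, 6, 7, 8}, so each is used; only W can be 5, hence W = 5.
The 2 variables T and V are confined to {2, 4}, which locks those values in; drop them from Q, R, U, X.
The 2 variables R and S are confined to {1, 7}, which locks those values in; drop them from Q.
So Q = 8.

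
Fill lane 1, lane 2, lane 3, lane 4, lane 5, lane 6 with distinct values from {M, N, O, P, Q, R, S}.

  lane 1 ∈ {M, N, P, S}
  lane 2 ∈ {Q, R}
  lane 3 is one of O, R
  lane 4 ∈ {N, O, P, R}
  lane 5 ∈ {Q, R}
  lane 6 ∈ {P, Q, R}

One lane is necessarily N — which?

lane 4

The 2 variables lane 2 and lane 5 are confined to {Q, R}, which locks those values in; drop them from lane 3, lane 4, lane 6.
lane 3 has just one choice, so lane 3 = O. Strike O from lane 4.
lane 6 has just one choice, so lane 6 = P. Remove P from lane 1, lane 4.
So N goes to lane 4.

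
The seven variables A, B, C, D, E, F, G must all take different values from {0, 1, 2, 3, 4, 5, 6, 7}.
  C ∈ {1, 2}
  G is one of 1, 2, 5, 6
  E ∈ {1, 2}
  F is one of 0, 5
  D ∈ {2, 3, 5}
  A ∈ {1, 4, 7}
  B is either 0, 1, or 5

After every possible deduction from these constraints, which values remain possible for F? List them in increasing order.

0, 5

The 2 variables C and E are confined to {1, 2}, which locks those values in; drop them from A, B, D, G.
B and F between them cover only {0, 5} — a naked pair. Remove those values from D, G.
D's domain is down to {3}, so D = 3.
G's domain is down to {6}, so G = 6.
No further eliminations apply; F can still be any of 0, 5.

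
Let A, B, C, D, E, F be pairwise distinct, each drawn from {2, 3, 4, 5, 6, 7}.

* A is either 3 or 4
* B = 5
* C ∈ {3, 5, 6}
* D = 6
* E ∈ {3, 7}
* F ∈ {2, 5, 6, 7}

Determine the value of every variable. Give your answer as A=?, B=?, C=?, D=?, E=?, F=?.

A=4, B=5, C=3, D=6, E=7, F=2

B has just one choice, so B = 5. Strike 5 from C, F.
D's domain is down to {6}, so D = 6. Strike 6 from C, F.
C's domain is down to {3}, so C = 3. Eliminate 3 elsewhere: A, E.
E's domain is down to {7}, so E = 7. Eliminate 7 elsewhere: F.
That leaves F = 2.
A's domain is down to {4}, so A = 4.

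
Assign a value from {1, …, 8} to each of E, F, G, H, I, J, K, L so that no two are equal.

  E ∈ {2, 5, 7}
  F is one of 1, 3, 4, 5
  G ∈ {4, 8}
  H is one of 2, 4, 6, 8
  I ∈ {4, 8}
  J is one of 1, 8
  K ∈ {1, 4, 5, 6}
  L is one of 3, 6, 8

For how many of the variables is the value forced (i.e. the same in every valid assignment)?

3

Among the 8 variables, 7 fits only E (and all 8 values in {1, 2, 3, 4, 5, 6, 7, 8} must be used), so E = 7.
The 7 still-open variables draw from only 7 values {1, 2, 3, 4, 5, 6, 8}, so each is used; only H can be 2, hence H = 2.
G and I share exactly the 2 values {4, 8}; by pigeonhole those values go to them, so strike 4, 8 from F, J, K, L.
J must be 1 (only option left). So F, K can't be 1.
Determined: E=7, H=2, J=1. The other variables each still have more than one consistent value. That makes 3.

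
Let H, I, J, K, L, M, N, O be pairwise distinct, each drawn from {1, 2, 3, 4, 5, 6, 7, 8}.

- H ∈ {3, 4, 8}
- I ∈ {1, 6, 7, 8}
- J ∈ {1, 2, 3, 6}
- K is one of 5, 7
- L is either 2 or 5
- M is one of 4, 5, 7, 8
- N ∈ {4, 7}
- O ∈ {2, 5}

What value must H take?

L and O share exactly the 2 values {2, 5}; by pigeonhole those values go to them, so strike 2, 5 from J, K, M.
K has just one choice, so K = 7. Remove 7 from I, M, N.
N has just one choice, so N = 4. Eliminate 4 elsewhere: H, M.
M must be 8 (only option left). Eliminate 8 elsewhere: H, I.
So H = 3.

3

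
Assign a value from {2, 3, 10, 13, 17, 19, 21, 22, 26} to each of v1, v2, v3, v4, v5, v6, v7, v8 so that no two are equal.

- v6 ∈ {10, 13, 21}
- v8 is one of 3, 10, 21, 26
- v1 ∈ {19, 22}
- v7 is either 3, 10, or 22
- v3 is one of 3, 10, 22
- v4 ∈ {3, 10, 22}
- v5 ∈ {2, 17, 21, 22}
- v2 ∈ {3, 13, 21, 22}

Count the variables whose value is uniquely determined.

v3, v4, v7 between them cover only {3, 10, 22} — a naked triple. Remove those values from v1, v2, v5, v6, v8.
v1 must be 19 (only option left).
v2 and v6 share exactly the 2 values {13, 21}; by pigeonhole those values go to them, so strike 13, 21 from v5, v8.
That leaves v8 = 26.
Determined: v1=19, v8=26. The other variables each still have more than one consistent value. That makes 2.

2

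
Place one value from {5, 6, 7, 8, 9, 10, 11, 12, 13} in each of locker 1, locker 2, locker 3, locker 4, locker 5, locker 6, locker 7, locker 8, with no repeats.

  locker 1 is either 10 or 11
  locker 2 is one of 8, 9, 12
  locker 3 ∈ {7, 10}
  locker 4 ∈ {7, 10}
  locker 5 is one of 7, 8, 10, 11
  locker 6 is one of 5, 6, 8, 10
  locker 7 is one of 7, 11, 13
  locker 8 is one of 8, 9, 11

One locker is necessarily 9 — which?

locker 8

locker 3 and locker 4 share exactly the 2 values {7, 10}; by pigeonhole those values go to them, so strike 7, 10 from locker 1, locker 5, locker 6, locker 7.
locker 1 has just one choice, so locker 1 = 11. Strike 11 from locker 5, locker 7, locker 8.
locker 5 has just one choice, so locker 5 = 8. Eliminate 8 elsewhere: locker 2, locker 6, locker 8.
So 9 goes to locker 8.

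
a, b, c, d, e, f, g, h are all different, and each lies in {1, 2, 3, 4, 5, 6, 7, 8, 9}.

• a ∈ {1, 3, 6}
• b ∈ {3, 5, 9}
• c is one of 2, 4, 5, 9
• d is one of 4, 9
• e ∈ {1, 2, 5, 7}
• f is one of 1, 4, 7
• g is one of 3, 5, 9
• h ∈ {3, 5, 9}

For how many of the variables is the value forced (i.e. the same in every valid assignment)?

3

Among the 8 variables, 6 fits only a (and all 8 values in {1, 2, 3, 4, 5, 6, 7, 9} must be used), so a = 6.
b, g, h between them cover only {3, 5, 9} — a naked triple. Remove those values from c, d, e.
d has just one choice, so d = 4. Strike 4 from c, f.
c's domain is down to {2}, so c = 2. Strike 2 from e.
Determined: a=6, c=2, d=4. The other variables each still have more than one consistent value. That makes 3.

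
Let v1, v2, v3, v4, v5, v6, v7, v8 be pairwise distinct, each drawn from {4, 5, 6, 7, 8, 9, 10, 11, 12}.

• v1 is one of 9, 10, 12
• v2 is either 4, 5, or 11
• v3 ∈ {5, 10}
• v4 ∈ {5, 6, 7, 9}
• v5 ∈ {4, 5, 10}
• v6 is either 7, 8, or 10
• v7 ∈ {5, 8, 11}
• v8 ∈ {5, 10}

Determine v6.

v3 and v8 share exactly the 2 values {5, 10}; by pigeonhole those values go to them, so strike 5, 10 from v1, v2, v4, v5, v6, v7.
v5 has just one choice, so v5 = 4. Remove 4 from v2.
That leaves v2 = 11. Eliminate 11 elsewhere: v7.
That leaves v7 = 8. Eliminate 8 elsewhere: v6.
So v6 = 7.

7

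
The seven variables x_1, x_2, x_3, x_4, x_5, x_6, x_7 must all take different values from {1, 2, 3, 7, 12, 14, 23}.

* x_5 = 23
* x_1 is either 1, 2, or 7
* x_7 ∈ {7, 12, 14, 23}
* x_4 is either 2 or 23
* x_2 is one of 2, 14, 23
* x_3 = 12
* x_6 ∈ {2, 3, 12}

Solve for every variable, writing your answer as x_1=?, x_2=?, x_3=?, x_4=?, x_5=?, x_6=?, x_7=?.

x_1=1, x_2=14, x_3=12, x_4=2, x_5=23, x_6=3, x_7=7

x_3 must be 12 (only option left). Eliminate 12 elsewhere: x_6, x_7.
x_5 has just one choice, so x_5 = 23. Remove 23 from x_2, x_4, x_7.
x_4 must be 2 (only option left). Strike 2 from x_1, x_2, x_6.
x_6's domain is down to {3}, so x_6 = 3.
That leaves x_2 = 14. Remove 14 from x_7.
x_7 has just one choice, so x_7 = 7. Eliminate 7 elsewhere: x_1.
That leaves x_1 = 1.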